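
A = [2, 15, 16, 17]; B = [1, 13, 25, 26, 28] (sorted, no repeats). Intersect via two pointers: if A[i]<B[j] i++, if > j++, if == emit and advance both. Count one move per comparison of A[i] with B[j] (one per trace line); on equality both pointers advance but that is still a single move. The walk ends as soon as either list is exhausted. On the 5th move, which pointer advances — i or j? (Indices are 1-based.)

i

[i=1,j=1] 2>1 → j++
[i=1,j=2] 2<13 → i++
[i=2,j=2] 15>13 → j++
[i=2,j=3] 15<25 → i++
[i=3,j=3] 16<25 → i++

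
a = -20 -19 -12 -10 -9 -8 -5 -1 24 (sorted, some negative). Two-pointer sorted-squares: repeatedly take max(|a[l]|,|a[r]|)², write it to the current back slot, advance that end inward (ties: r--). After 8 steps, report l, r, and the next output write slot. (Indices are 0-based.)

l=0 r=8: |-20|<=|24| out[8]=576, r--
l=0 r=7: |-20|>|-1| out[7]=400, l++
l=1 r=7: |-19|>|-1| out[6]=361, l++
l=2 r=7: |-12|>|-1| out[5]=144, l++
l=3 r=7: |-10|>|-1| out[4]=100, l++
l=4 r=7: |-9|>|-1| out[3]=81, l++
l=5 r=7: |-8|>|-1| out[2]=64, l++
l=6 r=7: |-5|>|-1| out[1]=25, l++

l=7, r=7, next write slot=0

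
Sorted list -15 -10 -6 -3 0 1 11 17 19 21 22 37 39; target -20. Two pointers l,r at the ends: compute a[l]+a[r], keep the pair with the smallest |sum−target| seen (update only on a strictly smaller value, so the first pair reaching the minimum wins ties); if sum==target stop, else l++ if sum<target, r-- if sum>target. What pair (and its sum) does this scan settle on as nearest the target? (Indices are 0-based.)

pair (-15, -6) with sum -21 (|Δ|=1)

[0,12] -15+39=24 d=44 * → r--
[0,11] -15+37=22 d=42 * → r--
[0,10] -15+22=7 d=27 * → r--
[0,9] -15+21=6 d=26 * → r--
[0,8] -15+19=4 d=24 * → r--
[0,7] -15+17=2 d=22 * → r--
[0,6] -15+11=-4 d=16 * → r--
[0,5] -15+1=-14 d=6 * → r--
[0,4] -15+0=-15 d=5 * → r--
[0,3] -15+-3=-18 d=2 * → r--
[0,2] -15+-6=-21 d=1 * → l++
[1,2] -10+-6=-16 d=4 → r--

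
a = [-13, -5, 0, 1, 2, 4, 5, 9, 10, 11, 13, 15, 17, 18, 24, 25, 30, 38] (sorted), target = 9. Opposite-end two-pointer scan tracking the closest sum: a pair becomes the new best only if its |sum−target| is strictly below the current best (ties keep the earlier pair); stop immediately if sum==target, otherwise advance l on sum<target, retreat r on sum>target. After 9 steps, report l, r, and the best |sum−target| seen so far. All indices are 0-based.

l=2, r=10, best |Δ|=1

l=0 r=17: -13+38=25 d=16 *, r--
l=0 r=16: -13+30=17 d=8 *, r--
l=0 r=15: -13+25=12 d=3 *, r--
l=0 r=14: -13+24=11 d=2 *, r--
l=0 r=13: -13+18=5 d=4, l++
l=1 r=13: -5+18=13 d=4, r--
l=1 r=12: -5+17=12 d=3, r--
l=1 r=11: -5+15=10 d=1 *, r--
l=1 r=10: -5+13=8 d=1, l++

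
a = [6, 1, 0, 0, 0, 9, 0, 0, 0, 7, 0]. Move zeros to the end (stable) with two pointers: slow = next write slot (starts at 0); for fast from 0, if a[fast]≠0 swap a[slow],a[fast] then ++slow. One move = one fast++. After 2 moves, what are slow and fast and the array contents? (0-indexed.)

slow=0 fast=0: a[fast]=6≠0 swap→a[0]=6, slow++,fast++
slow=1 fast=1: a[fast]=1≠0 swap→a[1]=1, slow++,fast++

slow=2, fast=2, a=[6, 1, 0, 0, 0, 9, 0, 0, 0, 7, 0]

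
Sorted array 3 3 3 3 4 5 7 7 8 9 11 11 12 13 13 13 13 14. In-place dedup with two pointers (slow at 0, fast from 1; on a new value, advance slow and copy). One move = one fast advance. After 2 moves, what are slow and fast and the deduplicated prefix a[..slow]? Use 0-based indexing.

slow=0 fast=1: a[fast]=3=a[slow] dup, fast++
slow=0 fast=2: a[fast]=3=a[slow] dup, fast++

slow=0, fast=3, prefix=[3]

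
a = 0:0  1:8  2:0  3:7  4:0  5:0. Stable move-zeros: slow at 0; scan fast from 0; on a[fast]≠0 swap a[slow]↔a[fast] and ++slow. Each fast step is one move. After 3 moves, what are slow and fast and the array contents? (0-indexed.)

slow=0 fast=0: a[fast]=0, fast++
slow=0 fast=1: a[fast]=8≠0 swap→a[0]=8, slow++,fast++
slow=1 fast=2: a[fast]=0, fast++

slow=1, fast=3, a=[8, 0, 0, 7, 0, 0]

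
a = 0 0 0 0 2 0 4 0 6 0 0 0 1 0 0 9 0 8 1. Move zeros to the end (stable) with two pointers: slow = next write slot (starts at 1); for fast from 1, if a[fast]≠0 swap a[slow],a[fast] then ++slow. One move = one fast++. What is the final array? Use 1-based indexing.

(s=1,f=1) a[fast]=0 → fast++
(s=1,f=2) a[fast]=0 → fast++
(s=1,f=3) a[fast]=0 → fast++
(s=1,f=4) a[fast]=0 → fast++
(s=1,f=5) a[fast]=2≠0 swap→a[1]=2 → slow++,fast++
(s=2,f=6) a[fast]=0 → fast++
(s=2,f=7) a[fast]=4≠0 swap→a[2]=4 → slow++,fast++
(s=3,f=8) a[fast]=0 → fast++
(s=3,f=9) a[fast]=6≠0 swap→a[3]=6 → slow++,fast++
(s=4,f=10) a[fast]=0 → fast++
(s=4,f=11) a[fast]=0 → fast++
(s=4,f=12) a[fast]=0 → fast++
(s=4,f=13) a[fast]=1≠0 swap→a[4]=1 → slow++,fast++
(s=5,f=14) a[fast]=0 → fast++
(s=5,f=15) a[fast]=0 → fast++
(s=5,f=16) a[fast]=9≠0 swap→a[5]=9 → slow++,fast++
(s=6,f=17) a[fast]=0 → fast++
(s=6,f=18) a[fast]=8≠0 swap→a[6]=8 → slow++,fast++
(s=7,f=19) a[fast]=1≠0 swap→a[7]=1 → slow++,fast++

[2, 4, 6, 1, 9, 8, 1, 0, 0, 0, 0, 0, 0, 0, 0, 0, 0, 0, 0]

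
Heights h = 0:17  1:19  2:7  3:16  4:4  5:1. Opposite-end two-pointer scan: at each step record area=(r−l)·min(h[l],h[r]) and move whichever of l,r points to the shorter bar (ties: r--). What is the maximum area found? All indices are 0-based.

max area = 48

[0,5] min(17,1)*5=5 best=5 * → r--
[0,4] min(17,4)*4=16 best=16 * → r--
[0,3] min(17,16)*3=48 best=48 * → r--
[0,2] min(17,7)*2=14 best=48 → r--
[0,1] min(17,19)*1=17 best=48 → l++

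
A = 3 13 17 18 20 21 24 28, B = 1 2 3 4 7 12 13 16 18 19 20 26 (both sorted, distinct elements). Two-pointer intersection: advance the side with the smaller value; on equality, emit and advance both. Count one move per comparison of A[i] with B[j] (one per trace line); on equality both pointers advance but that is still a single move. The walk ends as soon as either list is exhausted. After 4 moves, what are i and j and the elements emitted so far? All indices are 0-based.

[i=0,j=0] 3>1 → j++
[i=0,j=1] 3>2 → j++
[i=0,j=2] 3==3 emit → i++,j++
[i=1,j=3] 13>4 → j++

i=1, j=4, emitted=[3]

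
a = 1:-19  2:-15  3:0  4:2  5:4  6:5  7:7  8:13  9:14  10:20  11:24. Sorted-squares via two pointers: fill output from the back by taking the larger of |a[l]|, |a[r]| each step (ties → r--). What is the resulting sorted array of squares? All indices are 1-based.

[0, 4, 16, 25, 49, 169, 196, 225, 361, 400, 576]

l=1 r=11: |-19|<=|24| out[11]=576, r--
l=1 r=10: |-19|<=|20| out[10]=400, r--
l=1 r=9: |-19|>|14| out[9]=361, l++
l=2 r=9: |-15|>|14| out[8]=225, l++
l=3 r=9: |0|<=|14| out[7]=196, r--
l=3 r=8: |0|<=|13| out[6]=169, r--
l=3 r=7: |0|<=|7| out[5]=49, r--
l=3 r=6: |0|<=|5| out[4]=25, r--
l=3 r=5: |0|<=|4| out[3]=16, r--
l=3 r=4: |0|<=|2| out[2]=4, r--
l=3 r=3: |0|<=|0| out[1]=0, r--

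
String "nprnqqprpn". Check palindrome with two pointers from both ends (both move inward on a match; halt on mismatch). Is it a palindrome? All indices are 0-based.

l=0 r=9: 'n'=='n', l++,r--
l=1 r=8: 'p'=='p', l++,r--
l=2 r=7: 'r'=='r', l++,r--
l=3 r=6: 'n'!='p', stop

not a palindrome (mismatch at 3,6)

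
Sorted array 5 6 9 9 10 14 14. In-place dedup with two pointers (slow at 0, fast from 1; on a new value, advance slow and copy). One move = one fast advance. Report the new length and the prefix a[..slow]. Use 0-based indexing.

slow=0 fast=1: a[fast]=6≠a[slow]=5 write a[1]=6, slow++,fast++
slow=1 fast=2: a[fast]=9≠a[slow]=6 write a[2]=9, slow++,fast++
slow=2 fast=3: a[fast]=9=a[slow] dup, fast++
slow=2 fast=4: a[fast]=10≠a[slow]=9 write a[3]=10, slow++,fast++
slow=3 fast=5: a[fast]=14≠a[slow]=10 write a[4]=14, slow++,fast++
slow=4 fast=6: a[fast]=14=a[slow] dup, fast++

length 5; prefix = [5, 6, 9, 10, 14]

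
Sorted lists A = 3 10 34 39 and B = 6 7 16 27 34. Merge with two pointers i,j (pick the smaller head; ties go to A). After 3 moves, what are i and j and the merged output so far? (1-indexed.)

i=2, j=3, merged so far=[3, 6, 7]

i=1 j=1: A[i]=3<=B[j]=6 take 3, i++
i=2 j=1: A[i]=10>B[j]=6 take 6, j++
i=2 j=2: A[i]=10>B[j]=7 take 7, j++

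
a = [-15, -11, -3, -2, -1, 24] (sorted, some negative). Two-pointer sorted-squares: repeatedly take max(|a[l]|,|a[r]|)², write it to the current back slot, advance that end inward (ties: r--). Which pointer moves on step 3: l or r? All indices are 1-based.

l=1 r=6: |-15|<=|24| out[6]=576, r--
l=1 r=5: |-15|>|-1| out[5]=225, l++
l=2 r=5: |-11|>|-1| out[4]=121, l++

l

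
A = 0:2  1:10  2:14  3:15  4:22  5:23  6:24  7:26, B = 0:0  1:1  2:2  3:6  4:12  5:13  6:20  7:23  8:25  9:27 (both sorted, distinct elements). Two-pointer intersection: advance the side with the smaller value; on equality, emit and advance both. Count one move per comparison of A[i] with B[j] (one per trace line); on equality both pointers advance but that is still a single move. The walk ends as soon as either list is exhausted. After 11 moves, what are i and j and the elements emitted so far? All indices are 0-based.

i=5, j=7, emitted=[2]

i=0 j=0: 2>0, j++
i=0 j=1: 2>1, j++
i=0 j=2: 2==2 emit, i++,j++
i=1 j=3: 10>6, j++
i=1 j=4: 10<12, i++
i=2 j=4: 14>12, j++
i=2 j=5: 14>13, j++
i=2 j=6: 14<20, i++
i=3 j=6: 15<20, i++
i=4 j=6: 22>20, j++
i=4 j=7: 22<23, i++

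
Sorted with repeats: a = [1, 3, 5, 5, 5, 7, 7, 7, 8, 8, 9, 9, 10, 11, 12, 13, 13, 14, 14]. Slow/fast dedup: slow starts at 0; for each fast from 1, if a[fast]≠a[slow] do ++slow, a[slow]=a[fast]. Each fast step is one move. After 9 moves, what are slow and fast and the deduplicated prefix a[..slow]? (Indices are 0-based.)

slow=4, fast=10, prefix=[1, 3, 5, 7, 8]

(s=0,f=1) a[fast]=3≠a[slow]=1 write a[1]=3 → slow++,fast++
(s=1,f=2) a[fast]=5≠a[slow]=3 write a[2]=5 → slow++,fast++
(s=2,f=3) a[fast]=5=a[slow] dup → fast++
(s=2,f=4) a[fast]=5=a[slow] dup → fast++
(s=2,f=5) a[fast]=7≠a[slow]=5 write a[3]=7 → slow++,fast++
(s=3,f=6) a[fast]=7=a[slow] dup → fast++
(s=3,f=7) a[fast]=7=a[slow] dup → fast++
(s=3,f=8) a[fast]=8≠a[slow]=7 write a[4]=8 → slow++,fast++
(s=4,f=9) a[fast]=8=a[slow] dup → fast++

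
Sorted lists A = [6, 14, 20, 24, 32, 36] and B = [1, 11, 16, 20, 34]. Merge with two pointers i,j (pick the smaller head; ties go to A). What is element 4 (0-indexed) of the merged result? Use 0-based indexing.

i=0 j=0: A[i]=6>B[j]=1 take 1, j++
i=0 j=1: A[i]=6<=B[j]=11 take 6, i++
i=1 j=1: A[i]=14>B[j]=11 take 11, j++
i=1 j=2: A[i]=14<=B[j]=16 take 14, i++
i=2 j=2: A[i]=20>B[j]=16 take 16, j++
i=2 j=3: A[i]=20<=B[j]=20 take 20, i++
i=3 j=3: A[i]=24>B[j]=20 take 20, j++
i=3 j=4: A[i]=24<=B[j]=34 take 24, i++
i=4 j=4: A[i]=32<=B[j]=34 take 32, i++
i=5 j=4: A[i]=36>B[j]=34 take 34, j++
i=5 j=5: B done, take A[i]=36, i++

merged[4] = 16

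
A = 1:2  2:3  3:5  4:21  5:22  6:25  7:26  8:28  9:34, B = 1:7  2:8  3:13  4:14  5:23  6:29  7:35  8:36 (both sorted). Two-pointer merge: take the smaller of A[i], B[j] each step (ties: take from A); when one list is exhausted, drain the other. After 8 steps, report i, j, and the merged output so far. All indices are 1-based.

i=5, j=5, merged so far=[2, 3, 5, 7, 8, 13, 14, 21]

[i=1,j=1] A[i]=2<=B[j]=7 take 2 → i++
[i=2,j=1] A[i]=3<=B[j]=7 take 3 → i++
[i=3,j=1] A[i]=5<=B[j]=7 take 5 → i++
[i=4,j=1] A[i]=21>B[j]=7 take 7 → j++
[i=4,j=2] A[i]=21>B[j]=8 take 8 → j++
[i=4,j=3] A[i]=21>B[j]=13 take 13 → j++
[i=4,j=4] A[i]=21>B[j]=14 take 14 → j++
[i=4,j=5] A[i]=21<=B[j]=23 take 21 → i++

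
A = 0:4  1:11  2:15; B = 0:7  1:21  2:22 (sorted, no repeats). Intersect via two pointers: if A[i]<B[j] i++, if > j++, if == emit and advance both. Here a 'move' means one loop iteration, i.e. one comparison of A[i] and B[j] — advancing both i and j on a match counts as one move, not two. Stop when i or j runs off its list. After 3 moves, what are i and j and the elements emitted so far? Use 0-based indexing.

i=0 j=0: 4<7, i++
i=1 j=0: 11>7, j++
i=1 j=1: 11<21, i++

i=2, j=1, emitted=[]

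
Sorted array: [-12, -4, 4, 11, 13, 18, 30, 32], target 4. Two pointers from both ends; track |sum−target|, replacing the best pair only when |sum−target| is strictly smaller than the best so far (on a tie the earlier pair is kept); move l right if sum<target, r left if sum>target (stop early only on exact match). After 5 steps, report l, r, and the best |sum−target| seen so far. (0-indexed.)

l=1, r=3, best |Δ|=2

l=0 r=7: -12+32=20 d=16 *, r--
l=0 r=6: -12+30=18 d=14 *, r--
l=0 r=5: -12+18=6 d=2 *, r--
l=0 r=4: -12+13=1 d=3, l++
l=1 r=4: -4+13=9 d=5, r--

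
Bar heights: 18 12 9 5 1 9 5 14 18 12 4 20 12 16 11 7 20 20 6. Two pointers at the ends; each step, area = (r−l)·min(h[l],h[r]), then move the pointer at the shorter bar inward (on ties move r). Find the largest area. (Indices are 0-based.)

[0,18] min(18,6)*18=108 best=108 * → r--
[0,17] min(18,20)*17=306 best=306 * → l++
[1,17] min(12,20)*16=192 best=306 → l++
[2,17] min(9,20)*15=135 best=306 → l++
[3,17] min(5,20)*14=70 best=306 → l++
[4,17] min(1,20)*13=13 best=306 → l++
[5,17] min(9,20)*12=108 best=306 → l++
[6,17] min(5,20)*11=55 best=306 → l++
[7,17] min(14,20)*10=140 best=306 → l++
[8,17] min(18,20)*9=162 best=306 → l++
[9,17] min(12,20)*8=96 best=306 → l++
[10,17] min(4,20)*7=28 best=306 → l++
[11,17] min(20,20)*6=120 best=306 → r--
[11,16] min(20,20)*5=100 best=306 → r--
[11,15] min(20,7)*4=28 best=306 → r--
[11,14] min(20,11)*3=33 best=306 → r--
[11,13] min(20,16)*2=32 best=306 → r--
[11,12] min(20,12)*1=12 best=306 → r--

max area = 306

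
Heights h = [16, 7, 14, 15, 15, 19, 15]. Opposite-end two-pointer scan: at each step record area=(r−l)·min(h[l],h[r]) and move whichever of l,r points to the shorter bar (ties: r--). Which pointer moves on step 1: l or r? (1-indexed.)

l=1 r=7: min(16,15)*6=90 best=90 *, r--

r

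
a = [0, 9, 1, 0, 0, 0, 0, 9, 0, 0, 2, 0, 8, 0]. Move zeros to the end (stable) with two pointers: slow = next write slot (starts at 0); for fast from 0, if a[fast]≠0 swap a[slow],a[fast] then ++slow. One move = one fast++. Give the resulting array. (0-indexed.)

slow=0 fast=0: a[fast]=0, fast++
slow=0 fast=1: a[fast]=9≠0 swap→a[0]=9, slow++,fast++
slow=1 fast=2: a[fast]=1≠0 swap→a[1]=1, slow++,fast++
slow=2 fast=3: a[fast]=0, fast++
slow=2 fast=4: a[fast]=0, fast++
slow=2 fast=5: a[fast]=0, fast++
slow=2 fast=6: a[fast]=0, fast++
slow=2 fast=7: a[fast]=9≠0 swap→a[2]=9, slow++,fast++
slow=3 fast=8: a[fast]=0, fast++
slow=3 fast=9: a[fast]=0, fast++
slow=3 fast=10: a[fast]=2≠0 swap→a[3]=2, slow++,fast++
slow=4 fast=11: a[fast]=0, fast++
slow=4 fast=12: a[fast]=8≠0 swap→a[4]=8, slow++,fast++
slow=5 fast=13: a[fast]=0, fast++

[9, 1, 9, 2, 8, 0, 0, 0, 0, 0, 0, 0, 0, 0]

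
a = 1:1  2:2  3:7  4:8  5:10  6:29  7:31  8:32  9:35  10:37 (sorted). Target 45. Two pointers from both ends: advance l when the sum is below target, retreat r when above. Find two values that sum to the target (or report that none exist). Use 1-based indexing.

l=1 r=10: 1+37=38 <45, l++
l=2 r=10: 2+37=39 <45, l++
l=3 r=10: 7+37=44 <45, l++
l=4 r=10: 8+37=45, found

(8, 37)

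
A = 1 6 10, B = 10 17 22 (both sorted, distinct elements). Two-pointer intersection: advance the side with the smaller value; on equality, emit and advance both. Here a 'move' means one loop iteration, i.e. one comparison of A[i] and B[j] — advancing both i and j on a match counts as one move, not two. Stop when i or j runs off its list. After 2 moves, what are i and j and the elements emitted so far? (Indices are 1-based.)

i=3, j=1, emitted=[]

[i=1,j=1] 1<10 → i++
[i=2,j=1] 6<10 → i++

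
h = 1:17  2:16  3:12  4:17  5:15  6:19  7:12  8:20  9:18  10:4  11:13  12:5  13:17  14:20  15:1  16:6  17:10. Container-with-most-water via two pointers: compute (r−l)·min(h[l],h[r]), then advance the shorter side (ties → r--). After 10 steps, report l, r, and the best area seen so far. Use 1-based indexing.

l=1 r=17: min(17,10)*16=160 best=160 *, r--
l=1 r=16: min(17,6)*15=90 best=160, r--
l=1 r=15: min(17,1)*14=14 best=160, r--
l=1 r=14: min(17,20)*13=221 best=221 *, l++
l=2 r=14: min(16,20)*12=192 best=221, l++
l=3 r=14: min(12,20)*11=132 best=221, l++
l=4 r=14: min(17,20)*10=170 best=221, l++
l=5 r=14: min(15,20)*9=135 best=221, l++
l=6 r=14: min(19,20)*8=152 best=221, l++
l=7 r=14: min(12,20)*7=84 best=221, l++

l=8, r=14, best area=221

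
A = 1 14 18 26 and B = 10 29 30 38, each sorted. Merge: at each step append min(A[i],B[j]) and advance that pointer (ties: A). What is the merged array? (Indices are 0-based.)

i=0 j=0: A[i]=1<=B[j]=10 take 1, i++
i=1 j=0: A[i]=14>B[j]=10 take 10, j++
i=1 j=1: A[i]=14<=B[j]=29 take 14, i++
i=2 j=1: A[i]=18<=B[j]=29 take 18, i++
i=3 j=1: A[i]=26<=B[j]=29 take 26, i++
i=4 j=1: A done, take B[j]=29, j++
i=4 j=2: A done, take B[j]=30, j++
i=4 j=3: A done, take B[j]=38, j++

[1, 10, 14, 18, 26, 29, 30, 38]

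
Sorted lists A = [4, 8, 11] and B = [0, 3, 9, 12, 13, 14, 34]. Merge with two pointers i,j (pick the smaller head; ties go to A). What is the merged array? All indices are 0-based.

i=0 j=0: A[i]=4>B[j]=0 take 0, j++
i=0 j=1: A[i]=4>B[j]=3 take 3, j++
i=0 j=2: A[i]=4<=B[j]=9 take 4, i++
i=1 j=2: A[i]=8<=B[j]=9 take 8, i++
i=2 j=2: A[i]=11>B[j]=9 take 9, j++
i=2 j=3: A[i]=11<=B[j]=12 take 11, i++
i=3 j=3: A done, take B[j]=12, j++
i=3 j=4: A done, take B[j]=13, j++
i=3 j=5: A done, take B[j]=14, j++
i=3 j=6: A done, take B[j]=34, j++

[0, 3, 4, 8, 9, 11, 12, 13, 14, 34]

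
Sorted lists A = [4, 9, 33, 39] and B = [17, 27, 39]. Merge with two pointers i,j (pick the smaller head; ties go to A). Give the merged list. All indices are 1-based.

[4, 9, 17, 27, 33, 39, 39]

i=1 j=1: A[i]=4<=B[j]=17 take 4, i++
i=2 j=1: A[i]=9<=B[j]=17 take 9, i++
i=3 j=1: A[i]=33>B[j]=17 take 17, j++
i=3 j=2: A[i]=33>B[j]=27 take 27, j++
i=3 j=3: A[i]=33<=B[j]=39 take 33, i++
i=4 j=3: A[i]=39<=B[j]=39 take 39, i++
i=5 j=3: A done, take B[j]=39, j++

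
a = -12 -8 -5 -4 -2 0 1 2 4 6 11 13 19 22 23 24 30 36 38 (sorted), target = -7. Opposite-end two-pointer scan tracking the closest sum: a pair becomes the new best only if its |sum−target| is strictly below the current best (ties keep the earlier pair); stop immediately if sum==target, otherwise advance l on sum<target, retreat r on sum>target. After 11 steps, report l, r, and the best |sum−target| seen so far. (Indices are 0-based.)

l=1, r=8, best |Δ|=1

l=0 r=18: -12+38=26 d=33 *, r--
l=0 r=17: -12+36=24 d=31 *, r--
l=0 r=16: -12+30=18 d=25 *, r--
l=0 r=15: -12+24=12 d=19 *, r--
l=0 r=14: -12+23=11 d=18 *, r--
l=0 r=13: -12+22=10 d=17 *, r--
l=0 r=12: -12+19=7 d=14 *, r--
l=0 r=11: -12+13=1 d=8 *, r--
l=0 r=10: -12+11=-1 d=6 *, r--
l=0 r=9: -12+6=-6 d=1 *, r--
l=0 r=8: -12+4=-8 d=1, l++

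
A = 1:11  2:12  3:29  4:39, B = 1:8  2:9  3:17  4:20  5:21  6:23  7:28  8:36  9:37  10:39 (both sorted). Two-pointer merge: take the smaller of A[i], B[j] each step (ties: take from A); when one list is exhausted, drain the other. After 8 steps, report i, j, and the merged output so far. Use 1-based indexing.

i=3, j=7, merged so far=[8, 9, 11, 12, 17, 20, 21, 23]

i=1 j=1: A[i]=11>B[j]=8 take 8, j++
i=1 j=2: A[i]=11>B[j]=9 take 9, j++
i=1 j=3: A[i]=11<=B[j]=17 take 11, i++
i=2 j=3: A[i]=12<=B[j]=17 take 12, i++
i=3 j=3: A[i]=29>B[j]=17 take 17, j++
i=3 j=4: A[i]=29>B[j]=20 take 20, j++
i=3 j=5: A[i]=29>B[j]=21 take 21, j++
i=3 j=6: A[i]=29>B[j]=23 take 23, j++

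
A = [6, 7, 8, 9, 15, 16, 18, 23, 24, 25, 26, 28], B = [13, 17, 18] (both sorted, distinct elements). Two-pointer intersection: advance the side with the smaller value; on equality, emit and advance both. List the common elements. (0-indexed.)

i=0 j=0: 6<13, i++
i=1 j=0: 7<13, i++
i=2 j=0: 8<13, i++
i=3 j=0: 9<13, i++
i=4 j=0: 15>13, j++
i=4 j=1: 15<17, i++
i=5 j=1: 16<17, i++
i=6 j=1: 18>17, j++
i=6 j=2: 18==18 emit, i++,j++

intersection = [18]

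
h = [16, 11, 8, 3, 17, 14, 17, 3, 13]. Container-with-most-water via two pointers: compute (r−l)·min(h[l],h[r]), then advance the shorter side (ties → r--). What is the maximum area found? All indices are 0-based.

l=0 r=8: min(16,13)*8=104 best=104 *, r--
l=0 r=7: min(16,3)*7=21 best=104, r--
l=0 r=6: min(16,17)*6=96 best=104, l++
l=1 r=6: min(11,17)*5=55 best=104, l++
l=2 r=6: min(8,17)*4=32 best=104, l++
l=3 r=6: min(3,17)*3=9 best=104, l++
l=4 r=6: min(17,17)*2=34 best=104, r--
l=4 r=5: min(17,14)*1=14 best=104, r--

max area = 104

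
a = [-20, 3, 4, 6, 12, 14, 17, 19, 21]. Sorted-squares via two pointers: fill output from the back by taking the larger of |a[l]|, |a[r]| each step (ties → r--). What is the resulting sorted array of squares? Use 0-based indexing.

l=0 r=8: |-20|<=|21| out[8]=441, r--
l=0 r=7: |-20|>|19| out[7]=400, l++
l=1 r=7: |3|<=|19| out[6]=361, r--
l=1 r=6: |3|<=|17| out[5]=289, r--
l=1 r=5: |3|<=|14| out[4]=196, r--
l=1 r=4: |3|<=|12| out[3]=144, r--
l=1 r=3: |3|<=|6| out[2]=36, r--
l=1 r=2: |3|<=|4| out[1]=16, r--
l=1 r=1: |3|<=|3| out[0]=9, r--

[9, 16, 36, 144, 196, 289, 361, 400, 441]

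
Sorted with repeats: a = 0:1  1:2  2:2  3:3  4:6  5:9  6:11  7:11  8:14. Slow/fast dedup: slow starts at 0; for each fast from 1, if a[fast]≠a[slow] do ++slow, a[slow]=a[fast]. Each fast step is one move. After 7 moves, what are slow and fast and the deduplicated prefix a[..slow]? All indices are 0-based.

(s=0,f=1) a[fast]=2≠a[slow]=1 write a[1]=2 → slow++,fast++
(s=1,f=2) a[fast]=2=a[slow] dup → fast++
(s=1,f=3) a[fast]=3≠a[slow]=2 write a[2]=3 → slow++,fast++
(s=2,f=4) a[fast]=6≠a[slow]=3 write a[3]=6 → slow++,fast++
(s=3,f=5) a[fast]=9≠a[slow]=6 write a[4]=9 → slow++,fast++
(s=4,f=6) a[fast]=11≠a[slow]=9 write a[5]=11 → slow++,fast++
(s=5,f=7) a[fast]=11=a[slow] dup → fast++

slow=5, fast=8, prefix=[1, 2, 3, 6, 9, 11]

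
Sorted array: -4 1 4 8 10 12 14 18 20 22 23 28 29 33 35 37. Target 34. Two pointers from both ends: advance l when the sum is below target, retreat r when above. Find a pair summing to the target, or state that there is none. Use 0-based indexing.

[0,15] -4+37=33 <34 → l++
[1,15] 1+37=38 >34 → r--
[1,14] 1+35=36 >34 → r--
[1,13] 1+33=34 → found

(1, 33)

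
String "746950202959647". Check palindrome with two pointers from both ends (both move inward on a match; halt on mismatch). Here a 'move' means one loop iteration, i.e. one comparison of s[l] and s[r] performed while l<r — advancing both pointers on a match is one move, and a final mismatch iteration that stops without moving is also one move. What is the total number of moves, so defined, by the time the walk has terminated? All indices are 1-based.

l=1 r=15: '7'=='7', l++,r--
l=2 r=14: '4'=='4', l++,r--
l=3 r=13: '6'=='6', l++,r--
l=4 r=12: '9'=='9', l++,r--
l=5 r=11: '5'=='5', l++,r--
l=6 r=10: '0'!='9', stop

6 moves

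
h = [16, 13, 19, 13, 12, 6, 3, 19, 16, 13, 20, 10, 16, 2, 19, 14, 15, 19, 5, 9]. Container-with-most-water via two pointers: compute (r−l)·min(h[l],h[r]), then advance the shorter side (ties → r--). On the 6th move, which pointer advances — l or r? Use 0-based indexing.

l=0 r=19: min(16,9)*19=171 best=171 *, r--
l=0 r=18: min(16,5)*18=90 best=171, r--
l=0 r=17: min(16,19)*17=272 best=272 *, l++
l=1 r=17: min(13,19)*16=208 best=272, l++
l=2 r=17: min(19,19)*15=285 best=285 *, r--
l=2 r=16: min(19,15)*14=210 best=285, r--

r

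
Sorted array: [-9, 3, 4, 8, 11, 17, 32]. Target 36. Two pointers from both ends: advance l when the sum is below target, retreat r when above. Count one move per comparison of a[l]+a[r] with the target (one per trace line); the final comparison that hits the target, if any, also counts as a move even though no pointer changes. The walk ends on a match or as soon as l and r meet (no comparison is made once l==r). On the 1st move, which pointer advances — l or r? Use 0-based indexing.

[0,6] -9+32=23 <36 → l++

l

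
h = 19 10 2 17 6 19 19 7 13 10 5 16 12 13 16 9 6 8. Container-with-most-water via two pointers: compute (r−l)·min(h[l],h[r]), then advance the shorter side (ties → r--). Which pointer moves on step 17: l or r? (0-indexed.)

r

l=0 r=17: min(19,8)*17=136 best=136 *, r--
l=0 r=16: min(19,6)*16=96 best=136, r--
l=0 r=15: min(19,9)*15=135 best=136, r--
l=0 r=14: min(19,16)*14=224 best=224 *, r--
l=0 r=13: min(19,13)*13=169 best=224, r--
l=0 r=12: min(19,12)*12=144 best=224, r--
l=0 r=11: min(19,16)*11=176 best=224, r--
l=0 r=10: min(19,5)*10=50 best=224, r--
l=0 r=9: min(19,10)*9=90 best=224, r--
l=0 r=8: min(19,13)*8=104 best=224, r--
l=0 r=7: min(19,7)*7=49 best=224, r--
l=0 r=6: min(19,19)*6=114 best=224, r--
l=0 r=5: min(19,19)*5=95 best=224, r--
l=0 r=4: min(19,6)*4=24 best=224, r--
l=0 r=3: min(19,17)*3=51 best=224, r--
l=0 r=2: min(19,2)*2=4 best=224, r--
l=0 r=1: min(19,10)*1=10 best=224, r--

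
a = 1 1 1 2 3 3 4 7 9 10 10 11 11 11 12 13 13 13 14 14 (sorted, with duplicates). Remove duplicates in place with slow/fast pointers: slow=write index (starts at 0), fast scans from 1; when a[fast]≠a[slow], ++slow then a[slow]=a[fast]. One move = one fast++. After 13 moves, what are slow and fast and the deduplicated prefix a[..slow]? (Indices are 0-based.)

slow=0 fast=1: a[fast]=1=a[slow] dup, fast++
slow=0 fast=2: a[fast]=1=a[slow] dup, fast++
slow=0 fast=3: a[fast]=2≠a[slow]=1 write a[1]=2, slow++,fast++
slow=1 fast=4: a[fast]=3≠a[slow]=2 write a[2]=3, slow++,fast++
slow=2 fast=5: a[fast]=3=a[slow] dup, fast++
slow=2 fast=6: a[fast]=4≠a[slow]=3 write a[3]=4, slow++,fast++
slow=3 fast=7: a[fast]=7≠a[slow]=4 write a[4]=7, slow++,fast++
slow=4 fast=8: a[fast]=9≠a[slow]=7 write a[5]=9, slow++,fast++
slow=5 fast=9: a[fast]=10≠a[slow]=9 write a[6]=10, slow++,fast++
slow=6 fast=10: a[fast]=10=a[slow] dup, fast++
slow=6 fast=11: a[fast]=11≠a[slow]=10 write a[7]=11, slow++,fast++
slow=7 fast=12: a[fast]=11=a[slow] dup, fast++
slow=7 fast=13: a[fast]=11=a[slow] dup, fast++

slow=7, fast=14, prefix=[1, 2, 3, 4, 7, 9, 10, 11]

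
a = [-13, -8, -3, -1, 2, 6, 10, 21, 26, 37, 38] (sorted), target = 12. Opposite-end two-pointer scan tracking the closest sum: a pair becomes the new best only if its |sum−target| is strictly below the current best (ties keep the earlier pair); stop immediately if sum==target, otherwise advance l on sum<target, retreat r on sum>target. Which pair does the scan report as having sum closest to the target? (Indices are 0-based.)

pair (2, 10) with sum 12 (|Δ|=0)

l=0 r=10: -13+38=25 d=13 *, r--
l=0 r=9: -13+37=24 d=12 *, r--
l=0 r=8: -13+26=13 d=1 *, r--
l=0 r=7: -13+21=8 d=4, l++
l=1 r=7: -8+21=13 d=1, r--
l=1 r=6: -8+10=2 d=10, l++
l=2 r=6: -3+10=7 d=5, l++
l=3 r=6: -1+10=9 d=3, l++
l=4 r=6: 2+10=12 d=0 *, stop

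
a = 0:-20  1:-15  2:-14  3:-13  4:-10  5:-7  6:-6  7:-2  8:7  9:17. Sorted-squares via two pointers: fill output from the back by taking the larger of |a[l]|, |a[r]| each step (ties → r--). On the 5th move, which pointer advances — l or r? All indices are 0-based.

[0,9] |-20|>|17| out[9]=400 → l++
[1,9] |-15|<=|17| out[8]=289 → r--
[1,8] |-15|>|7| out[7]=225 → l++
[2,8] |-14|>|7| out[6]=196 → l++
[3,8] |-13|>|7| out[5]=169 → l++

l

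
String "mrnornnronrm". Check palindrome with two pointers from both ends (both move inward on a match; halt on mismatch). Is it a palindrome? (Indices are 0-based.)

palindrome

[0,11] 'm'=='m' → l++,r--
[1,10] 'r'=='r' → l++,r--
[2,9] 'n'=='n' → l++,r--
[3,8] 'o'=='o' → l++,r--
[4,7] 'r'=='r' → l++,r--
[5,6] 'n'=='n' → l++,r--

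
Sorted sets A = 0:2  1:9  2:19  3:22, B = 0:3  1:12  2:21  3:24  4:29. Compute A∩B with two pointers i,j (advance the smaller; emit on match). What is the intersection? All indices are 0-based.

intersection = []

[i=0,j=0] 2<3 → i++
[i=1,j=0] 9>3 → j++
[i=1,j=1] 9<12 → i++
[i=2,j=1] 19>12 → j++
[i=2,j=2] 19<21 → i++
[i=3,j=2] 22>21 → j++
[i=3,j=3] 22<24 → i++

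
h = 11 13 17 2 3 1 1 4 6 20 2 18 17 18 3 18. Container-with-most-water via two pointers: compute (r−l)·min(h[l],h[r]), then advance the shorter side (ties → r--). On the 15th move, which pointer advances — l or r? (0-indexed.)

r

[0,15] min(11,18)*15=165 best=165 * → l++
[1,15] min(13,18)*14=182 best=182 * → l++
[2,15] min(17,18)*13=221 best=221 * → l++
[3,15] min(2,18)*12=24 best=221 → l++
[4,15] min(3,18)*11=33 best=221 → l++
[5,15] min(1,18)*10=10 best=221 → l++
[6,15] min(1,18)*9=9 best=221 → l++
[7,15] min(4,18)*8=32 best=221 → l++
[8,15] min(6,18)*7=42 best=221 → l++
[9,15] min(20,18)*6=108 best=221 → r--
[9,14] min(20,3)*5=15 best=221 → r--
[9,13] min(20,18)*4=72 best=221 → r--
[9,12] min(20,17)*3=51 best=221 → r--
[9,11] min(20,18)*2=36 best=221 → r--
[9,10] min(20,2)*1=2 best=221 → r--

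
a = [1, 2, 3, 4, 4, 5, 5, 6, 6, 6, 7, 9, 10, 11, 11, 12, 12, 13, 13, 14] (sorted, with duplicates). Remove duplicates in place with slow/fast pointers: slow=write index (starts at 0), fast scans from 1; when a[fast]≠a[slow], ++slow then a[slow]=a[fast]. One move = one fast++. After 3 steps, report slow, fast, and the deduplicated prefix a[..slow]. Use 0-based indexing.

slow=3, fast=4, prefix=[1, 2, 3, 4]

(s=0,f=1) a[fast]=2≠a[slow]=1 write a[1]=2 → slow++,fast++
(s=1,f=2) a[fast]=3≠a[slow]=2 write a[2]=3 → slow++,fast++
(s=2,f=3) a[fast]=4≠a[slow]=3 write a[3]=4 → slow++,fast++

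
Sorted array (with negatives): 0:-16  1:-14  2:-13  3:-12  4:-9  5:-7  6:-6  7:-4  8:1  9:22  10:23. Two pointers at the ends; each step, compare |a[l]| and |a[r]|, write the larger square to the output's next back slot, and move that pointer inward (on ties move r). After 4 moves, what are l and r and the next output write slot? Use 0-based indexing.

l=2, r=8, next write slot=6

l=0 r=10: |-16|<=|23| out[10]=529, r--
l=0 r=9: |-16|<=|22| out[9]=484, r--
l=0 r=8: |-16|>|1| out[8]=256, l++
l=1 r=8: |-14|>|1| out[7]=196, l++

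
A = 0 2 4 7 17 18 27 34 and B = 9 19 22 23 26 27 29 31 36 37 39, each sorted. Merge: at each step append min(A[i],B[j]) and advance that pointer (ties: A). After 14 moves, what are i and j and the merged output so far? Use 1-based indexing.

i=8, j=8, merged so far=[0, 2, 4, 7, 9, 17, 18, 19, 22, 23, 26, 27, 27, 29]

[i=1,j=1] A[i]=0<=B[j]=9 take 0 → i++
[i=2,j=1] A[i]=2<=B[j]=9 take 2 → i++
[i=3,j=1] A[i]=4<=B[j]=9 take 4 → i++
[i=4,j=1] A[i]=7<=B[j]=9 take 7 → i++
[i=5,j=1] A[i]=17>B[j]=9 take 9 → j++
[i=5,j=2] A[i]=17<=B[j]=19 take 17 → i++
[i=6,j=2] A[i]=18<=B[j]=19 take 18 → i++
[i=7,j=2] A[i]=27>B[j]=19 take 19 → j++
[i=7,j=3] A[i]=27>B[j]=22 take 22 → j++
[i=7,j=4] A[i]=27>B[j]=23 take 23 → j++
[i=7,j=5] A[i]=27>B[j]=26 take 26 → j++
[i=7,j=6] A[i]=27<=B[j]=27 take 27 → i++
[i=8,j=6] A[i]=34>B[j]=27 take 27 → j++
[i=8,j=7] A[i]=34>B[j]=29 take 29 → j++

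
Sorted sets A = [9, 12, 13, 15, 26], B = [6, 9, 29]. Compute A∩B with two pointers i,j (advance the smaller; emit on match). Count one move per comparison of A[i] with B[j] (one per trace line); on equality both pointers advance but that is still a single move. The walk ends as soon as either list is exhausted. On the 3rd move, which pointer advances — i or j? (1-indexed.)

[i=1,j=1] 9>6 → j++
[i=1,j=2] 9==9 emit → i++,j++
[i=2,j=3] 12<29 → i++

i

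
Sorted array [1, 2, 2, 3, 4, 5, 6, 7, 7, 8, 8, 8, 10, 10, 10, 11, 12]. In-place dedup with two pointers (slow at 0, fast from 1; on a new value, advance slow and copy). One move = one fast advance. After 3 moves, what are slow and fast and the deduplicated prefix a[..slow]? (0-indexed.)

slow=2, fast=4, prefix=[1, 2, 3]

(s=0,f=1) a[fast]=2≠a[slow]=1 write a[1]=2 → slow++,fast++
(s=1,f=2) a[fast]=2=a[slow] dup → fast++
(s=1,f=3) a[fast]=3≠a[slow]=2 write a[2]=3 → slow++,fast++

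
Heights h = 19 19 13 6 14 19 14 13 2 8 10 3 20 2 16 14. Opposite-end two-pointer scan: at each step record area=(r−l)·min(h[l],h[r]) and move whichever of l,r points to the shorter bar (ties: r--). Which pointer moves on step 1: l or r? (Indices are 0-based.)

r

[0,15] min(19,14)*15=210 best=210 * → r--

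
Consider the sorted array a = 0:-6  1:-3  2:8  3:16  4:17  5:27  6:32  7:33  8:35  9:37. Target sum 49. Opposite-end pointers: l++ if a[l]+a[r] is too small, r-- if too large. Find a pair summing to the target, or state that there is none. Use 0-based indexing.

(16, 33)

[0,9] -6+37=31 <49 → l++
[1,9] -3+37=34 <49 → l++
[2,9] 8+37=45 <49 → l++
[3,9] 16+37=53 >49 → r--
[3,8] 16+35=51 >49 → r--
[3,7] 16+33=49 → found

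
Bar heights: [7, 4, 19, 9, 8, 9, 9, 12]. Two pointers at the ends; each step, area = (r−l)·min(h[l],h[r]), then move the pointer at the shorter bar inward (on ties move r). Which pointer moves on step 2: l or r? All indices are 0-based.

l=0 r=7: min(7,12)*7=49 best=49 *, l++
l=1 r=7: min(4,12)*6=24 best=49, l++

l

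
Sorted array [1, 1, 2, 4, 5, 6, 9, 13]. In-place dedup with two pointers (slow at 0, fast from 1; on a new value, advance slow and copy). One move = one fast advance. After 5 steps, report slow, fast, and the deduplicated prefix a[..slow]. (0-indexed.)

(s=0,f=1) a[fast]=1=a[slow] dup → fast++
(s=0,f=2) a[fast]=2≠a[slow]=1 write a[1]=2 → slow++,fast++
(s=1,f=3) a[fast]=4≠a[slow]=2 write a[2]=4 → slow++,fast++
(s=2,f=4) a[fast]=5≠a[slow]=4 write a[3]=5 → slow++,fast++
(s=3,f=5) a[fast]=6≠a[slow]=5 write a[4]=6 → slow++,fast++

slow=4, fast=6, prefix=[1, 2, 4, 5, 6]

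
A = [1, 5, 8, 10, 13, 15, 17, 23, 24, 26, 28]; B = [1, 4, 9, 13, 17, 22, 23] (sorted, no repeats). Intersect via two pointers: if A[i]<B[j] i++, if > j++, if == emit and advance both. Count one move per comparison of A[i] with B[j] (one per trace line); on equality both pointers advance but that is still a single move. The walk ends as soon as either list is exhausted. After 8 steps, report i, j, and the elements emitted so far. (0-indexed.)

i=6, j=4, emitted=[1, 13]

i=0 j=0: 1==1 emit, i++,j++
i=1 j=1: 5>4, j++
i=1 j=2: 5<9, i++
i=2 j=2: 8<9, i++
i=3 j=2: 10>9, j++
i=3 j=3: 10<13, i++
i=4 j=3: 13==13 emit, i++,j++
i=5 j=4: 15<17, i++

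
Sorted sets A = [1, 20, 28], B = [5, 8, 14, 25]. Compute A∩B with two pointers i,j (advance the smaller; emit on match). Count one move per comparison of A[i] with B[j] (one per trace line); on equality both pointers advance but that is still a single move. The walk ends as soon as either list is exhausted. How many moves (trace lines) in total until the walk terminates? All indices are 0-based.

6 moves

i=0 j=0: 1<5, i++
i=1 j=0: 20>5, j++
i=1 j=1: 20>8, j++
i=1 j=2: 20>14, j++
i=1 j=3: 20<25, i++
i=2 j=3: 28>25, j++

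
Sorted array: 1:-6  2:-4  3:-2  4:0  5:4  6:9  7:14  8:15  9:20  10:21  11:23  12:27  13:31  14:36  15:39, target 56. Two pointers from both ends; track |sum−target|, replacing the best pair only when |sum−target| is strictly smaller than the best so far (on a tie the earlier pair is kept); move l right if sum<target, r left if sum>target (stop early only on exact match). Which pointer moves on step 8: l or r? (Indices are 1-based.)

l

l=1 r=15: -6+39=33 d=23 *, l++
l=2 r=15: -4+39=35 d=21 *, l++
l=3 r=15: -2+39=37 d=19 *, l++
l=4 r=15: 0+39=39 d=17 *, l++
l=5 r=15: 4+39=43 d=13 *, l++
l=6 r=15: 9+39=48 d=8 *, l++
l=7 r=15: 14+39=53 d=3 *, l++
l=8 r=15: 15+39=54 d=2 *, l++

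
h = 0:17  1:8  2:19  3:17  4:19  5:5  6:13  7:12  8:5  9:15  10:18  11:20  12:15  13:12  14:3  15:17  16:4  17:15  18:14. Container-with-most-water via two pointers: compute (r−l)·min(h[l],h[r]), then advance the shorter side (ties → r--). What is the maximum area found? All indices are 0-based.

[0,18] min(17,14)*18=252 best=252 * → r--
[0,17] min(17,15)*17=255 best=255 * → r--
[0,16] min(17,4)*16=64 best=255 → r--
[0,15] min(17,17)*15=255 best=255 → r--
[0,14] min(17,3)*14=42 best=255 → r--
[0,13] min(17,12)*13=156 best=255 → r--
[0,12] min(17,15)*12=180 best=255 → r--
[0,11] min(17,20)*11=187 best=255 → l++
[1,11] min(8,20)*10=80 best=255 → l++
[2,11] min(19,20)*9=171 best=255 → l++
[3,11] min(17,20)*8=136 best=255 → l++
[4,11] min(19,20)*7=133 best=255 → l++
[5,11] min(5,20)*6=30 best=255 → l++
[6,11] min(13,20)*5=65 best=255 → l++
[7,11] min(12,20)*4=48 best=255 → l++
[8,11] min(5,20)*3=15 best=255 → l++
[9,11] min(15,20)*2=30 best=255 → l++
[10,11] min(18,20)*1=18 best=255 → l++

max area = 255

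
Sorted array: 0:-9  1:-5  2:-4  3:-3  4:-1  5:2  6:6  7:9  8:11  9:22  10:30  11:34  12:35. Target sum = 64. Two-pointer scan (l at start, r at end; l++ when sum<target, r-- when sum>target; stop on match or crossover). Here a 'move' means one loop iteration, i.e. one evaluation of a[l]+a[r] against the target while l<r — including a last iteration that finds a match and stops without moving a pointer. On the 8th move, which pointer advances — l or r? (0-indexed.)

l

[0,12] -9+35=26 <64 → l++
[1,12] -5+35=30 <64 → l++
[2,12] -4+35=31 <64 → l++
[3,12] -3+35=32 <64 → l++
[4,12] -1+35=34 <64 → l++
[5,12] 2+35=37 <64 → l++
[6,12] 6+35=41 <64 → l++
[7,12] 9+35=44 <64 → l++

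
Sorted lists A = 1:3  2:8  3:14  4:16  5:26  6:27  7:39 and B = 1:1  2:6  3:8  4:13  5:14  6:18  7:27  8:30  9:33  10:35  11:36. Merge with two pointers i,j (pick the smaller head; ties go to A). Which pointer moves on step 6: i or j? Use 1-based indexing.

j

[i=1,j=1] A[i]=3>B[j]=1 take 1 → j++
[i=1,j=2] A[i]=3<=B[j]=6 take 3 → i++
[i=2,j=2] A[i]=8>B[j]=6 take 6 → j++
[i=2,j=3] A[i]=8<=B[j]=8 take 8 → i++
[i=3,j=3] A[i]=14>B[j]=8 take 8 → j++
[i=3,j=4] A[i]=14>B[j]=13 take 13 → j++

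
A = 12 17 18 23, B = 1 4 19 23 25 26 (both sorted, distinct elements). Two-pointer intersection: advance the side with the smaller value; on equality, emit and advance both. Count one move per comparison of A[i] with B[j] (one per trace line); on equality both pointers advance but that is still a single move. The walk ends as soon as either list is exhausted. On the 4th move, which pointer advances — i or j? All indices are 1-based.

i

[i=1,j=1] 12>1 → j++
[i=1,j=2] 12>4 → j++
[i=1,j=3] 12<19 → i++
[i=2,j=3] 17<19 → i++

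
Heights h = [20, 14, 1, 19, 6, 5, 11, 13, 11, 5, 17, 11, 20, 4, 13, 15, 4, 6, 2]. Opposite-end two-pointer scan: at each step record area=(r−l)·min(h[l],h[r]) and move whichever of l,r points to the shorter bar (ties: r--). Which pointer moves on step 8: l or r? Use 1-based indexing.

l=1 r=19: min(20,2)*18=36 best=36 *, r--
l=1 r=18: min(20,6)*17=102 best=102 *, r--
l=1 r=17: min(20,4)*16=64 best=102, r--
l=1 r=16: min(20,15)*15=225 best=225 *, r--
l=1 r=15: min(20,13)*14=182 best=225, r--
l=1 r=14: min(20,4)*13=52 best=225, r--
l=1 r=13: min(20,20)*12=240 best=240 *, r--
l=1 r=12: min(20,11)*11=121 best=240, r--

r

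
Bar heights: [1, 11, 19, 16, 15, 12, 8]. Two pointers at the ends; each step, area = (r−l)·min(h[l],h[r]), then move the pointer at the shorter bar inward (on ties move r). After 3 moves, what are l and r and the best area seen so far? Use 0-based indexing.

l=0 r=6: min(1,8)*6=6 best=6 *, l++
l=1 r=6: min(11,8)*5=40 best=40 *, r--
l=1 r=5: min(11,12)*4=44 best=44 *, l++

l=2, r=5, best area=44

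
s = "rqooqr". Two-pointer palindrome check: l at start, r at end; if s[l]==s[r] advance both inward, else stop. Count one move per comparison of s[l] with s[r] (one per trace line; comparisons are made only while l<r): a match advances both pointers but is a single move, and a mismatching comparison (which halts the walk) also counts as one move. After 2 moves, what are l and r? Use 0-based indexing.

[0,5] 'r'=='r' → l++,r--
[1,4] 'q'=='q' → l++,r--

l=2, r=3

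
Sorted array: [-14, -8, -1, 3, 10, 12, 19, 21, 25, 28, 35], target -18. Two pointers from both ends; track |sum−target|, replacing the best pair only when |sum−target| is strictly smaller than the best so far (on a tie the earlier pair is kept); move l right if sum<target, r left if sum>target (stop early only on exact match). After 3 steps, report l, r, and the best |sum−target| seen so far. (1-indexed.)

l=1, r=8, best |Δ|=29

l=1 r=11: -14+35=21 d=39 *, r--
l=1 r=10: -14+28=14 d=32 *, r--
l=1 r=9: -14+25=11 d=29 *, r--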